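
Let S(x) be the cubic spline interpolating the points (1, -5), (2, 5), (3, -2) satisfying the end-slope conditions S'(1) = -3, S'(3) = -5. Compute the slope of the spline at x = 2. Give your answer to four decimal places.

Put M_i = S'' at the i-th knot. Here h = (1, 1) and Δ = (10, -7), so the interior equations h_(i-1)·M_(i-1) + 2(h_(i-1)+h_i)·M_i + h_i·M_(i+1) = 6(Δ_i − Δ_(i-1)) read
  1·M_0 + 4·M_1 + 1·M_2 = 6(Δ_1 - Δ_0) = -102
Clamped end conditions give two more equations: 2h_0·M_0 + h_0·M_1 = 6(Δ_0 - S'(1)) = 78 and h_1·M_1 + 2h_1·M_2 = 6(S'(3) - Δ_1) = 12.
Solving: M_0 = 127/2, M_1 = -49, M_2 = 61/2.
On [2, 3], S'(x) = b_1 + 2c_1·(x - 2) + 3d_1·(x - 2)² with b_1 = Δ_1 - h_1(2M_1 + M_2)/6 = 17/4, c_1 = M_1/2 = -49/2, d_1 = (M_2 - M_1)/(6h_1) = 53/4. So S'(2) = 17/4.

4.2500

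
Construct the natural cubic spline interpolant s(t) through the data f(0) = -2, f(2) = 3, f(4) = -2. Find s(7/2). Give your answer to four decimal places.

-0.1641

Put σ_i = s'' at the i-th knot. Here h = (2, 2) and Δ = (5/2, -5/2), so the interior equations h_(i-1)·σ_(i-1) + 2(h_(i-1)+h_i)·σ_i + h_i·σ_(i+1) = 6(Δ_i − Δ_(i-1)) read
  2·σ_0 + 8·σ_1 + 2·σ_2 = 6(Δ_1 - Δ_0) = -30
Natural end conditions: σ_0 = σ_2 = 0.
Hence σ_0 = 0, σ_1 = -15/4, σ_2 = 0.
On [2, 4], s(t) = 3 + 0·(t - 2) - 15/8·(t - 2)² + 5/16·(t - 2)³.
With (t - 2) = 3/2: s(7/2) = -21/128.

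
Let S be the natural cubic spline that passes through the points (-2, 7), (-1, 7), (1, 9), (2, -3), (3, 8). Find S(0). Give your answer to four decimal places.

11.5041

Let m_i = S''(x_i). Step sizes h_i = 1, 2, 1, 1; slopes of the chords Δ_i = (y_(i+1) - y_i)/h_i = 0, 1, -12, 11.
  1·m_0 + 6·m_1 + 2·m_2 = 6(Δ_1 - Δ_0) = 6
  2·m_1 + 6·m_2 + 1·m_3 = 6(Δ_2 - Δ_1) = -78
  1·m_2 + 4·m_3 + 1·m_4 = 6(Δ_3 - Δ_2) = 138
Natural end conditions: m_0 = m_4 = 0.
Solving: m_0 = 0, m_1 = 519/61, m_2 = -1374/61, m_3 = 2448/61, m_4 = 0.
On [-1, 1], S(t) = 7 + 173/61·(t + 1) + 519/122·(t + 1)² - 631/244·(t + 1)³.
With (t + 1) = 1: S(0) = 2807/244.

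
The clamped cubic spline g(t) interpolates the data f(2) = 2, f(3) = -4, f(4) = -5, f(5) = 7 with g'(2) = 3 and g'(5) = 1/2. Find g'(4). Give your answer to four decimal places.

Put M_i = g'' at the i-th knot. Here h = (1, 1, 1) and Δ = (-6, -1, 12), so the interior equations h_(i-1)·M_(i-1) + 2(h_(i-1)+h_i)·M_i + h_i·M_(i+1) = 6(Δ_i − Δ_(i-1)) read
  1·M_0 + 4·M_1 + 1·M_2 = 6(Δ_1 - Δ_0) = 30
  1·M_1 + 4·M_2 + 1·M_3 = 6(Δ_2 - Δ_1) = 78
Clamped end conditions give two more equations: 2h_0·M_0 + h_0·M_1 = 6(Δ_0 - g'(2)) = -54 and h_2·M_2 + 2h_2·M_3 = 6(g'(5) - Δ_2) = -69.
Solving the tridiagonal system: M_0 = -463/15, M_1 = 116/15, M_2 = 449/15, M_3 = -742/15.
On [4, 5], g'(t) = b_2 + 2c_2·(t - 4) + 3d_2·(t - 4)² with b_2 = Δ_2 - h_2(2M_2 + M_3)/6 = 154/15, c_2 = M_2/2 = 449/30, d_2 = (M_3 - M_2)/(6h_2) = -397/30. So g'(4) = 154/15.

10.2667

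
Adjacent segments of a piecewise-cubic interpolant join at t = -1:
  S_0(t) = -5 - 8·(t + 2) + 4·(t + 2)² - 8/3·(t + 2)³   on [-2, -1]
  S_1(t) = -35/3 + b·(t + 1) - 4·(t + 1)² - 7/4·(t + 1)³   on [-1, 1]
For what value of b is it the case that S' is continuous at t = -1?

-8

S_0'(t) = -8 + 8·(t + 2) - 8·(t + 2)², so S_0'(-1) = -8. On the right, S_1'(-1) = b, so b = -8.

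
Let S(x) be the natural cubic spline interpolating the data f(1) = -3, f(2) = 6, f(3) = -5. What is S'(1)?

Let M_i = S''(x_i). Step sizes h_i = 1, 1; slopes of the chords Δ_i = (y_(i+1) - y_i)/h_i = 9, -11.
  1·M_0 + 4·M_1 + 1·M_2 = 6(Δ_1 - Δ_0) = -120
Natural end conditions: M_0 = M_2 = 0.
Solving: M_0 = 0, M_1 = -30, M_2 = 0.
On [1, 2], S'(x) = b_0 + 2c_0·(x - 1) + 3d_0·(x - 1)² with b_0 = Δ_0 - h_0(2M_0 + M_1)/6 = 14, c_0 = M_0/2 = 0, d_0 = (M_1 - M_0)/(6h_0) = -5. So S'(1) = 14.

14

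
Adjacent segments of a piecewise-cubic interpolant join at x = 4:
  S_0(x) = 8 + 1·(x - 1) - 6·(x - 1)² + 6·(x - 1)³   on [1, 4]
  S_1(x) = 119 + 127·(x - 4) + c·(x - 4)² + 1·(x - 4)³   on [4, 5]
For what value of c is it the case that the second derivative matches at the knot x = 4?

48

S_0''(x) = -12 + 36·(x - 1), so S_0''(4) = 96. On the right, S_1''(4) = 2c, so c = 48.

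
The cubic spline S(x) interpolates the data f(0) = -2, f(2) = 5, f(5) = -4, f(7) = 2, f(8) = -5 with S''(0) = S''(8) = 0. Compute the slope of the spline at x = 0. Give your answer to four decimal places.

5.6028

Write m_i for S''(x_i). With h_i = 2, 3, 2, 1 and divided differences Δ_i = 7/2, -3, 3, -7, the continuity of S' gives the tridiagonal system
  2·m_0 + 10·m_1 + 3·m_2 = 6(Δ_1 - Δ_0) = -39
  3·m_1 + 10·m_2 + 2·m_3 = 6(Δ_2 - Δ_1) = 36
  2·m_2 + 6·m_3 + 1·m_4 = 6(Δ_3 - Δ_2) = -60
Natural end conditions: m_0 = m_4 = 0.
Forward elimination and back-substitution give m_0 = 0, m_1 = -1596/253, m_2 = 2031/253, m_3 = -3207/253, m_4 = 0.
On [0, 2], S'(x) = b_0 + 2c_0·x + 3d_0·x² with b_0 = Δ_0 - h_0(2m_0 + m_1)/6 = 2835/506, c_0 = m_0/2 = 0, d_0 = (m_1 - m_0)/(6h_0) = -133/253. So S'(0) = 2835/506.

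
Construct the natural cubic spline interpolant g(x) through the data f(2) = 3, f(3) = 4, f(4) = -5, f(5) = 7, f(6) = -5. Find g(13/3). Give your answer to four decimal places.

Write M_i for g''(x_i). With h_i = 1, 1, 1, 1 and divided differences Δ_i = 1, -9, 12, -12, the continuity of g' gives the tridiagonal system
  1·M_0 + 4·M_1 + 1·M_2 = 6(Δ_1 - Δ_0) = -60
  1·M_1 + 4·M_2 + 1·M_3 = 6(Δ_2 - Δ_1) = 126
  1·M_2 + 4·M_3 + 1·M_4 = 6(Δ_3 - Δ_2) = -144
Natural end conditions: M_0 = M_4 = 0.
Solving the tridiagonal system: M_0 = 0, M_1 = -387/14, M_2 = 354/7, M_3 = -681/14, M_4 = 0.
On [4, 5], g(x) = -5 + 13/4·(x - 4) + 177/7·(x - 4)² - 463/28·(x - 4)³.
With (x - 4) = 1/3: g(13/3) = -325/189.

-1.7196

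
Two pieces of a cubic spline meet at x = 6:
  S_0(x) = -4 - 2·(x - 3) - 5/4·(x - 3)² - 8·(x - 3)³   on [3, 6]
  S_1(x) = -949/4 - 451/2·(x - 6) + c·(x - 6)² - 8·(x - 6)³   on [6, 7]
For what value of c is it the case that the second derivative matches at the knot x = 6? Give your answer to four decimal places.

-73.2500

S_0''(x) = -5/2 - 48·(x - 3), so S_0''(6) = -293/2. On the right, S_1''(6) = 2c, so c = -293/4.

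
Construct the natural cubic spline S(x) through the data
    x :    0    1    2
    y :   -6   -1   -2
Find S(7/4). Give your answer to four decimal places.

Let M_i = S''(x_i). Step sizes h_i = 1, 1; slopes of the chords Δ_i = (y_(i+1) - y_i)/h_i = 5, -1.
  1·M_0 + 4·M_1 + 1·M_2 = 6(Δ_1 - Δ_0) = -36
Natural end conditions: M_0 = M_2 = 0.
Solving the tridiagonal system: M_0 = 0, M_1 = -9, M_2 = 0.
On [1, 2], S(x) = -1 + 2·(x - 1) - 9/2·(x - 1)² + 3/2·(x - 1)³.
With (x - 1) = 3/4: S(7/4) = -179/128.

-1.3984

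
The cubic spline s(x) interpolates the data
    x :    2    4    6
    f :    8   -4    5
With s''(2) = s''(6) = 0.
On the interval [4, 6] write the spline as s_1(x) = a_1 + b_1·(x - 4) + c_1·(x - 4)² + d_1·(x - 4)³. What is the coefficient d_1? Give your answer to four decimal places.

-0.6563

Let σ_i = s''(x_i). Step sizes h_i = 2, 2; slopes of the chords Δ_i = (y_(i+1) - y_i)/h_i = -6, 9/2.
  2·σ_0 + 8·σ_1 + 2·σ_2 = 6(Δ_1 - Δ_0) = 63
Natural end conditions: σ_0 = σ_2 = 0.
Solving the tridiagonal system: σ_0 = 0, σ_1 = 63/8, σ_2 = 0.
On [4, 6], with s_1(x) = a_1 + b_1·(x - 4) + c_1·(x - 4)² + d_1·(x - 4)³: c_1 = σ_1/2 = 63/16, d_1 = (σ_2 - σ_1)/(6h_1) = -21/32, b_1 = Δ_1 - h_1(2σ_1 + σ_2)/6 = -3/4.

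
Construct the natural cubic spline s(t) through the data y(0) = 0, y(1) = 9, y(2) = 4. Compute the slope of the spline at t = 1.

With σ_i denoting the second derivative at x_i, h_i = 1, 1, and Δ_i = (y_(i+1) − y_i)/h_i = 9, -5:
  1·σ_0 + 4·σ_1 + 1·σ_2 = 6(Δ_1 - Δ_0) = -84
Natural end conditions: σ_0 = σ_2 = 0.
Hence σ_0 = 0, σ_1 = -21, σ_2 = 0.
On [1, 2], s'(t) = b_1 + 2c_1·(t - 1) + 3d_1·(t - 1)² with b_1 = Δ_1 - h_1(2σ_1 + σ_2)/6 = 2, c_1 = σ_1/2 = -21/2, d_1 = (σ_2 - σ_1)/(6h_1) = 7/2. So s'(1) = 2.

2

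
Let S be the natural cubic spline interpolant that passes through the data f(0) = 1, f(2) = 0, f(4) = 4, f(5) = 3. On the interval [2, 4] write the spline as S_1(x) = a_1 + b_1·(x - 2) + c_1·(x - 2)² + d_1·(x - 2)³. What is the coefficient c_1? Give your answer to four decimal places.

With σ_i denoting the second derivative at x_i, h_i = 2, 2, 1, and Δ_i = (y_(i+1) − y_i)/h_i = -1/2, 2, -1:
  2·σ_0 + 8·σ_1 + 2·σ_2 = 6(Δ_1 - Δ_0) = 15
  2·σ_1 + 6·σ_2 + 1·σ_3 = 6(Δ_2 - Δ_1) = -18
Natural end conditions: σ_0 = σ_3 = 0.
Hence σ_0 = 0, σ_1 = 63/22, σ_2 = -87/22, σ_3 = 0.
On [2, 4], with S_1(x) = a_1 + b_1·(x - 2) + c_1·(x - 2)² + d_1·(x - 2)³: c_1 = σ_1/2 = 63/44, d_1 = (σ_2 - σ_1)/(6h_1) = -25/44, b_1 = Δ_1 - h_1(2σ_1 + σ_2)/6 = 31/22.

1.4318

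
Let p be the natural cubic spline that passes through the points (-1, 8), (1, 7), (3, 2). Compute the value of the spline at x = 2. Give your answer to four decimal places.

4.8750

Put σ_i = p'' at the i-th knot. Here h = (2, 2) and Δ = (-1/2, -5/2), so the interior equations h_(i-1)·σ_(i-1) + 2(h_(i-1)+h_i)·σ_i + h_i·σ_(i+1) = 6(Δ_i − Δ_(i-1)) read
  2·σ_0 + 8·σ_1 + 2·σ_2 = 6(Δ_1 - Δ_0) = -12
Natural end conditions: σ_0 = σ_2 = 0.
Hence σ_0 = 0, σ_1 = -3/2, σ_2 = 0.
On [1, 3], p(x) = 7 - 3/2·(x - 1) - 3/4·(x - 1)² + 1/8·(x - 1)³.
With (x - 1) = 1: p(2) = 39/8.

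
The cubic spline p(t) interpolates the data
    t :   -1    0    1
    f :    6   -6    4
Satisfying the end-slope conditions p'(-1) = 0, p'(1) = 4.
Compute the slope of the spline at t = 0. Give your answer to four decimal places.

Let M_i = p''(x_i). Step sizes h_i = 1, 1; slopes of the chords Δ_i = (y_(i+1) - y_i)/h_i = -12, 10.
  1·M_0 + 4·M_1 + 1·M_2 = 6(Δ_1 - Δ_0) = 132
Clamped end conditions give two more equations: 2h_0·M_0 + h_0·M_1 = 6(Δ_0 - p'(-1)) = -72 and h_1·M_1 + 2h_1·M_2 = 6(p'(1) - Δ_1) = -36.
Solving the tridiagonal system: M_0 = -67, M_1 = 62, M_2 = -49.
On [0, 1], p'(t) = b_1 + 2c_1·t + 3d_1·t² with b_1 = Δ_1 - h_1(2M_1 + M_2)/6 = -5/2, c_1 = M_1/2 = 31, d_1 = (M_2 - M_1)/(6h_1) = -37/2. So p'(0) = -5/2.

-2.5000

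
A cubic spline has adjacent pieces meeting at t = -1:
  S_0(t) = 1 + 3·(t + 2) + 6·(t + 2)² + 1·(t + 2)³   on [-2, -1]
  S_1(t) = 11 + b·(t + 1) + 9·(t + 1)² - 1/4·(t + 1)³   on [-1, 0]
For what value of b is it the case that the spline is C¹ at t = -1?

S_0'(t) = 3 + 12·(t + 2) + 3·(t + 2)², so S_0'(-1) = 18. On the right, S_1'(-1) = b, so b = 18.

18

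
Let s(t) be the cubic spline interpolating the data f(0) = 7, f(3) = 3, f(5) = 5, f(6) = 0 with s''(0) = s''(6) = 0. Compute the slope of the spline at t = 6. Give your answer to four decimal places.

-6.1548

Let M_i = s''(x_i). Step sizes h_i = 3, 2, 1; slopes of the chords Δ_i = (y_(i+1) - y_i)/h_i = -4/3, 1, -5.
  3·M_0 + 10·M_1 + 2·M_2 = 6(Δ_1 - Δ_0) = 14
  2·M_1 + 6·M_2 + 1·M_3 = 6(Δ_2 - Δ_1) = -36
Natural end conditions: M_0 = M_3 = 0.
Hence M_0 = 0, M_1 = 39/14, M_2 = -97/14, M_3 = 0.
On [5, 6], s'(t) = b_2 + 2c_2·(t - 5) + 3d_2·(t - 5)² with b_2 = Δ_2 - h_2(2M_2 + M_3)/6 = -113/42, c_2 = M_2/2 = -97/28, d_2 = (M_3 - M_2)/(6h_2) = 97/84. So s'(6) = -517/84.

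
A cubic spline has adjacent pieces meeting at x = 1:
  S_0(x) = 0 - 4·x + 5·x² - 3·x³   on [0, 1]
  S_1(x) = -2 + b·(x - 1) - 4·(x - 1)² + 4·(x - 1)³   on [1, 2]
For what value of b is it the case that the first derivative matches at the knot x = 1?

S_0'(x) = -4 + 10·x - 9·x², so S_0'(1) = -3. On the right, S_1'(1) = b, so b = -3.

-3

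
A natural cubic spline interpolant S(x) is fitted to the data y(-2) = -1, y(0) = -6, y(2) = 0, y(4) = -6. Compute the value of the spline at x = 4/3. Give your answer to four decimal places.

With M_i denoting the second derivative at x_i, h_i = 2, 2, 2, and Δ_i = (y_(i+1) − y_i)/h_i = -5/2, 3, -3:
  2·M_0 + 8·M_1 + 2·M_2 = 6(Δ_1 - Δ_0) = 33
  2·M_1 + 8·M_2 + 2·M_3 = 6(Δ_2 - Δ_1) = -36
Natural end conditions: M_0 = M_3 = 0.
Solving the tridiagonal system: M_0 = 0, M_1 = 28/5, M_2 = -59/10, M_3 = 0.
On [0, 2], S(x) = -6 + 37/30·x + 14/5·x² - 23/24·x³.
With x = 4/3: S(4/3) = -668/405.

-1.6494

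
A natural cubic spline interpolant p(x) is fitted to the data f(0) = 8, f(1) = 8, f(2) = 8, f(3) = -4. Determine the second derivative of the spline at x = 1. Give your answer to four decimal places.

4.8000

Write M_i for p''(x_i). With h_i = 1, 1, 1 and divided differences Δ_i = 0, 0, -12, the continuity of p' gives the tridiagonal system
  1·M_0 + 4·M_1 + 1·M_2 = 6(Δ_1 - Δ_0) = 0
  1·M_1 + 4·M_2 + 1·M_3 = 6(Δ_2 - Δ_1) = -72
Natural end conditions: M_0 = M_3 = 0.
Hence M_0 = 0, M_1 = 24/5, M_2 = -96/5, M_3 = 0.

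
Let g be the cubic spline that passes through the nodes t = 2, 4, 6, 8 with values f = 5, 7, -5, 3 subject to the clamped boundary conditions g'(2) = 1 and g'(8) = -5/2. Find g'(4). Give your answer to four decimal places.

-4.0333

Put M_i = g'' at the i-th knot. Here h = (2, 2, 2) and Δ = (1, -6, 4), so the interior equations h_(i-1)·M_(i-1) + 2(h_(i-1)+h_i)·M_i + h_i·M_(i+1) = 6(Δ_i − Δ_(i-1)) read
  2·M_0 + 8·M_1 + 2·M_2 = 6(Δ_1 - Δ_0) = -42
  2·M_1 + 8·M_2 + 2·M_3 = 6(Δ_2 - Δ_1) = 60
Clamped end conditions give two more equations: 2h_0·M_0 + h_0·M_1 = 6(Δ_0 - g'(2)) = 0 and h_2·M_2 + 2h_2·M_3 = 6(g'(8) - Δ_2) = -39.
Solving the tridiagonal system: M_0 = 151/30, M_1 = -151/15, M_2 = 427/30, M_3 = -253/15.
On [4, 6], g'(t) = b_1 + 2c_1·(t - 4) + 3d_1·(t - 4)² with b_1 = Δ_1 - h_1(2M_1 + M_2)/6 = -121/30, c_1 = M_1/2 = -151/30, d_1 = (M_2 - M_1)/(6h_1) = 81/40. So g'(4) = -121/30.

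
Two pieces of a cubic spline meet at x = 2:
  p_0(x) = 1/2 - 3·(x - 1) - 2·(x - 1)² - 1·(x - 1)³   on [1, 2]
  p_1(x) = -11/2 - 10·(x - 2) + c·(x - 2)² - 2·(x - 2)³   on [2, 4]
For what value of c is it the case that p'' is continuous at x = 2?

p_0''(x) = -4 - 6·(x - 1), so p_0''(2) = -10. On the right, p_1''(2) = 2c, so c = -5.

-5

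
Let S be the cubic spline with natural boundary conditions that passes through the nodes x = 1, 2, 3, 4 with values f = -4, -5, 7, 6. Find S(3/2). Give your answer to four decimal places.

Write M_i for S''(x_i). With h_i = 1, 1, 1 and divided differences Δ_i = -1, 12, -1, the continuity of S' gives the tridiagonal system
  1·M_0 + 4·M_1 + 1·M_2 = 6(Δ_1 - Δ_0) = 78
  1·M_1 + 4·M_2 + 1·M_3 = 6(Δ_2 - Δ_1) = -78
Natural end conditions: M_0 = M_3 = 0.
Solving the tridiagonal system: M_0 = 0, M_1 = 26, M_2 = -26, M_3 = 0.
On [1, 2], S(x) = -4 - 16/3·(x - 1) + 0·(x - 1)² + 13/3·(x - 1)³.
With (x - 1) = 1/2: S(3/2) = -49/8.

-6.1250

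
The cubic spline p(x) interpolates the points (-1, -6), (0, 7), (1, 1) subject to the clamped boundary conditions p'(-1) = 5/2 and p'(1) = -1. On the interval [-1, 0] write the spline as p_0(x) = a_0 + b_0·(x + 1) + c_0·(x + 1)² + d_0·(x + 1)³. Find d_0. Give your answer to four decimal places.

-18.6250

With σ_i denoting the second derivative at x_i, h_i = 1, 1, and Δ_i = (y_(i+1) − y_i)/h_i = 13, -6:
  1·σ_0 + 4·σ_1 + 1·σ_2 = 6(Δ_1 - Δ_0) = -114
Clamped end conditions give two more equations: 2h_0·σ_0 + h_0·σ_1 = 6(Δ_0 - p'(-1)) = 63 and h_1·σ_1 + 2h_1·σ_2 = 6(p'(1) - Δ_1) = 30.
Solving the tridiagonal system: σ_0 = 233/4, σ_1 = -107/2, σ_2 = 167/4.
On [-1, 0], with p_0(x) = a_0 + b_0·(x + 1) + c_0·(x + 1)² + d_0·(x + 1)³: c_0 = σ_0/2 = 233/8, d_0 = (σ_1 - σ_0)/(6h_0) = -149/8, b_0 = Δ_0 - h_0(2σ_0 + σ_1)/6 = 5/2.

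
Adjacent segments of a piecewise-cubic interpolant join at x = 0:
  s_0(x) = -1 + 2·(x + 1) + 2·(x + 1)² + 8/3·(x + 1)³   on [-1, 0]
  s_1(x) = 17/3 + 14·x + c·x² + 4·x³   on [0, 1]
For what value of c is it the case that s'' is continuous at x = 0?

s_0''(x) = 4 + 16·(x + 1), so s_0''(0) = 20. On the right, s_1''(0) = 2c, so c = 10.

10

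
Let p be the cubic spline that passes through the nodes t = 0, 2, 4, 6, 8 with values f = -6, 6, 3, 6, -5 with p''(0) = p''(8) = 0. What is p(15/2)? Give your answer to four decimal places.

-1.2079

Put M_i = p'' at the i-th knot. Here h = (2, 2, 2, 2) and Δ = (6, -3/2, 3/2, -11/2), so the interior equations h_(i-1)·M_(i-1) + 2(h_(i-1)+h_i)·M_i + h_i·M_(i+1) = 6(Δ_i − Δ_(i-1)) read
  2·M_0 + 8·M_1 + 2·M_2 = 6(Δ_1 - Δ_0) = -45
  2·M_1 + 8·M_2 + 2·M_3 = 6(Δ_2 - Δ_1) = 18
  2·M_2 + 8·M_3 + 2·M_4 = 6(Δ_3 - Δ_2) = -42
Natural end conditions: M_0 = M_4 = 0.
Hence M_0 = 0, M_1 = -789/112, M_2 = 159/28, M_3 = -747/112, M_4 = 0.
On [6, 8], p(t) = 6 - 59/56·(t - 6) - 747/224·(t - 6)² + 249/448·(t - 6)³.
With (t - 6) = 3/2: p(15/2) = -4329/3584.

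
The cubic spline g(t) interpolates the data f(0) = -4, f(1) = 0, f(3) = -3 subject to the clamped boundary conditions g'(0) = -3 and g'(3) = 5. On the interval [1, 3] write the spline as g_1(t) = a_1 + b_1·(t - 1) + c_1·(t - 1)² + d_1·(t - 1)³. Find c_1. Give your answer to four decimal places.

Put σ_i = g'' at the i-th knot. Here h = (1, 2) and Δ = (4, -3/2), so the interior equations h_(i-1)·σ_(i-1) + 2(h_(i-1)+h_i)·σ_i + h_i·σ_(i+1) = 6(Δ_i − Δ_(i-1)) read
  1·σ_0 + 6·σ_1 + 2·σ_2 = 6(Δ_1 - Δ_0) = -33
Clamped end conditions give two more equations: 2h_0·σ_0 + h_0·σ_1 = 6(Δ_0 - g'(0)) = 42 and h_1·σ_1 + 2h_1·σ_2 = 6(g'(3) - Δ_1) = 39.
Solving: σ_0 = 175/6, σ_1 = -49/3, σ_2 = 215/12.
On [1, 3], with g_1(t) = a_1 + b_1·(t - 1) + c_1·(t - 1)² + d_1·(t - 1)³: c_1 = σ_1/2 = -49/6, d_1 = (σ_2 - σ_1)/(6h_1) = 137/48, b_1 = Δ_1 - h_1(2σ_1 + σ_2)/6 = 41/12.

-8.1667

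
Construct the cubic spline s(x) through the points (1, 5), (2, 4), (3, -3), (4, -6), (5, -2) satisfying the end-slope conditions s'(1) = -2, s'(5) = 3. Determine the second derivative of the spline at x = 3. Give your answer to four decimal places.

6.5000

Write σ_i for s''(x_i). With h_i = 1, 1, 1, 1 and divided differences Δ_i = -1, -7, -3, 4, the continuity of s' gives the tridiagonal system
  1·σ_0 + 4·σ_1 + 1·σ_2 = 6(Δ_1 - Δ_0) = -36
  1·σ_1 + 4·σ_2 + 1·σ_3 = 6(Δ_2 - Δ_1) = 24
  1·σ_2 + 4·σ_3 + 1·σ_4 = 6(Δ_3 - Δ_2) = 42
Clamped end conditions give two more equations: 2h_0·σ_0 + h_0·σ_1 = 6(Δ_0 - s'(1)) = 6 and h_3·σ_3 + 2h_3·σ_4 = 6(s'(5) - Δ_3) = -6.
Solving the tridiagonal system: σ_0 = 19/2, σ_1 = -13, σ_2 = 13/2, σ_3 = 11, σ_4 = -17/2.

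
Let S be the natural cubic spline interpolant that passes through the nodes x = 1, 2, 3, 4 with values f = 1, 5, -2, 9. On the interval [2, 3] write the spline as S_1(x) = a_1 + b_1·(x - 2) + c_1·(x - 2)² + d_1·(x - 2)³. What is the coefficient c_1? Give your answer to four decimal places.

Write M_i for S''(x_i). With h_i = 1, 1, 1 and divided differences Δ_i = 4, -7, 11, the continuity of S' gives the tridiagonal system
  1·M_0 + 4·M_1 + 1·M_2 = 6(Δ_1 - Δ_0) = -66
  1·M_1 + 4·M_2 + 1·M_3 = 6(Δ_2 - Δ_1) = 108
Natural end conditions: M_0 = M_3 = 0.
Hence M_0 = 0, M_1 = -124/5, M_2 = 166/5, M_3 = 0.
On [2, 3], with S_1(x) = a_1 + b_1·(x - 2) + c_1·(x - 2)² + d_1·(x - 2)³: c_1 = M_1/2 = -62/5, d_1 = (M_2 - M_1)/(6h_1) = 29/3, b_1 = Δ_1 - h_1(2M_1 + M_2)/6 = -64/15.

-12.4000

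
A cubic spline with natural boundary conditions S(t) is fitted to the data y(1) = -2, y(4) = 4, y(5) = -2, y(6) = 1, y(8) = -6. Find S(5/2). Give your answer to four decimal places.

5.6359

Let m_i = S''(x_i). Step sizes h_i = 3, 1, 1, 2; slopes of the chords Δ_i = (y_(i+1) - y_i)/h_i = 2, -6, 3, -7/2.
  3·m_0 + 8·m_1 + 1·m_2 = 6(Δ_1 - Δ_0) = -48
  1·m_1 + 4·m_2 + 1·m_3 = 6(Δ_2 - Δ_1) = 54
  1·m_2 + 6·m_3 + 2·m_4 = 6(Δ_3 - Δ_2) = -39
Natural end conditions: m_0 = m_4 = 0.
Solving: m_0 = 0, m_1 = -1467/178, m_2 = 1596/89, m_3 = -1689/178, m_4 = 0.
On [1, 4], S(t) = -2 + 2179/356·(t - 1) + 0·(t - 1)² - 163/356·(t - 1)³.
With (t - 1) = 3/2: S(5/2) = 16051/2848.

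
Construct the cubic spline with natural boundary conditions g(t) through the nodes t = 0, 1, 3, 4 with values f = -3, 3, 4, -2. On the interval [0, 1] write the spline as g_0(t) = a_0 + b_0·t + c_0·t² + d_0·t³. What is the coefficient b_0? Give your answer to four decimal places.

With m_i denoting the second derivative at x_i, h_i = 1, 2, 1, and Δ_i = (y_(i+1) − y_i)/h_i = 6, 1/2, -6:
  1·m_0 + 6·m_1 + 2·m_2 = 6(Δ_1 - Δ_0) = -33
  2·m_1 + 6·m_2 + 1·m_3 = 6(Δ_2 - Δ_1) = -39
Natural end conditions: m_0 = m_3 = 0.
Forward elimination and back-substitution give m_0 = 0, m_1 = -15/4, m_2 = -21/4, m_3 = 0.
On [0, 1], with g_0(t) = a_0 + b_0·t + c_0·t² + d_0·t³: c_0 = m_0/2 = 0, d_0 = (m_1 - m_0)/(6h_0) = -5/8, b_0 = Δ_0 - h_0(2m_0 + m_1)/6 = 53/8.

6.6250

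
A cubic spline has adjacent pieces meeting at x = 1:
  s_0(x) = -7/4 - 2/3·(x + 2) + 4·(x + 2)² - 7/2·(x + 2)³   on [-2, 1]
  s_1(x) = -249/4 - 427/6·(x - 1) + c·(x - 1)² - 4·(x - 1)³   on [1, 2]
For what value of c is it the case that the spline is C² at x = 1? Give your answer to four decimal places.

s_0''(x) = 8 - 21·(x + 2), so s_0''(1) = -55. On the right, s_1''(1) = 2c, so c = -55/2.

-27.5000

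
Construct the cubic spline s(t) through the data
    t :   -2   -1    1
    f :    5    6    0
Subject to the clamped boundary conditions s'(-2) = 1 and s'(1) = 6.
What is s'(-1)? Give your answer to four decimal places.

-1.8333

With m_i denoting the second derivative at x_i, h_i = 1, 2, and Δ_i = (y_(i+1) − y_i)/h_i = 1, -3:
  1·m_0 + 6·m_1 + 2·m_2 = 6(Δ_1 - Δ_0) = -24
Clamped end conditions give two more equations: 2h_0·m_0 + h_0·m_1 = 6(Δ_0 - s'(-2)) = 0 and h_1·m_1 + 2h_1·m_2 = 6(s'(1) - Δ_1) = 54.
Forward elimination and back-substitution give m_0 = 17/3, m_1 = -34/3, m_2 = 115/6.
On [-1, 1], s'(t) = b_1 + 2c_1·(t + 1) + 3d_1·(t + 1)² with b_1 = Δ_1 - h_1(2m_1 + m_2)/6 = -11/6, c_1 = m_1/2 = -17/3, d_1 = (m_2 - m_1)/(6h_1) = 61/24. So s'(-1) = -11/6.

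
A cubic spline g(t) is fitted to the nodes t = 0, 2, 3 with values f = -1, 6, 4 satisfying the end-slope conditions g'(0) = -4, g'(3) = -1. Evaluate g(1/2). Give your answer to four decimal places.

With σ_i denoting the second derivative at x_i, h_i = 2, 1, and Δ_i = (y_(i+1) − y_i)/h_i = 7/2, -2:
  2·σ_0 + 6·σ_1 + 1·σ_2 = 6(Δ_1 - Δ_0) = -33
Clamped end conditions give two more equations: 2h_0·σ_0 + h_0·σ_1 = 6(Δ_0 - g'(0)) = 45 and h_1·σ_1 + 2h_1·σ_2 = 6(g'(3) - Δ_1) = 6.
Forward elimination and back-substitution give σ_0 = 71/4, σ_1 = -13, σ_2 = 19/2.
On [0, 2], g(t) = -1 - 4·t + 71/8·t² - 41/16·t³.
With t = 1/2: g(1/2) = -141/128.

-1.1016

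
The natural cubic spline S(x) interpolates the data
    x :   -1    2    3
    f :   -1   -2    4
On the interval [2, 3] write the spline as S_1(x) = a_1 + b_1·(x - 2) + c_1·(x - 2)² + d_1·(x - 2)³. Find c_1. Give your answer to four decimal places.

With m_i denoting the second derivative at x_i, h_i = 3, 1, and Δ_i = (y_(i+1) − y_i)/h_i = -1/3, 6:
  3·m_0 + 8·m_1 + 1·m_2 = 6(Δ_1 - Δ_0) = 38
Natural end conditions: m_0 = m_2 = 0.
Hence m_0 = 0, m_1 = 19/4, m_2 = 0.
On [2, 3], with S_1(x) = a_1 + b_1·(x - 2) + c_1·(x - 2)² + d_1·(x - 2)³: c_1 = m_1/2 = 19/8, d_1 = (m_2 - m_1)/(6h_1) = -19/24, b_1 = Δ_1 - h_1(2m_1 + m_2)/6 = 53/12.

2.3750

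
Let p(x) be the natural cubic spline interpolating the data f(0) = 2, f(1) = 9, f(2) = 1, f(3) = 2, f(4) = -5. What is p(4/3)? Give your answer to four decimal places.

6.8638

Let σ_i = p''(x_i). Step sizes h_i = 1, 1, 1, 1; slopes of the chords Δ_i = (y_(i+1) - y_i)/h_i = 7, -8, 1, -7.
  1·σ_0 + 4·σ_1 + 1·σ_2 = 6(Δ_1 - Δ_0) = -90
  1·σ_1 + 4·σ_2 + 1·σ_3 = 6(Δ_2 - Δ_1) = 54
  1·σ_2 + 4·σ_3 + 1·σ_4 = 6(Δ_3 - Δ_2) = -48
Natural end conditions: σ_0 = σ_4 = 0.
Hence σ_0 = 0, σ_1 = -807/28, σ_2 = 177/7, σ_3 = -513/28, σ_4 = 0.
On [1, 2], p(x) = 9 - 73/28·(x - 1) - 807/56·(x - 1)² + 505/56·(x - 1)³.
With (x - 1) = 1/3: p(4/3) = 5189/756.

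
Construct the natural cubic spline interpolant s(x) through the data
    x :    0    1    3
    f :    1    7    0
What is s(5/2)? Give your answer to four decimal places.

Write σ_i for s''(x_i). With h_i = 1, 2 and divided differences Δ_i = 6, -7/2, the continuity of s' gives the tridiagonal system
  1·σ_0 + 6·σ_1 + 2·σ_2 = 6(Δ_1 - Δ_0) = -57
Natural end conditions: σ_0 = σ_2 = 0.
Hence σ_0 = 0, σ_1 = -19/2, σ_2 = 0.
On [1, 3], s(x) = 7 + 17/6·(x - 1) - 19/4·(x - 1)² + 19/24·(x - 1)³.
With (x - 1) = 3/2: s(5/2) = 207/64.

3.2344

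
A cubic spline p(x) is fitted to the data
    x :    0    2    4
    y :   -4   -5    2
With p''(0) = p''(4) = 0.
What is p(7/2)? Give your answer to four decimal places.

Write M_i for p''(x_i). With h_i = 2, 2 and divided differences Δ_i = -1/2, 7/2, the continuity of p' gives the tridiagonal system
  2·M_0 + 8·M_1 + 2·M_2 = 6(Δ_1 - Δ_0) = 24
Natural end conditions: M_0 = M_2 = 0.
Hence M_0 = 0, M_1 = 3, M_2 = 0.
On [2, 4], p(x) = -5 + 3/2·(x - 2) + 3/2·(x - 2)² - 1/4·(x - 2)³.
With (x - 2) = 3/2: p(7/2) = -7/32.

-0.2188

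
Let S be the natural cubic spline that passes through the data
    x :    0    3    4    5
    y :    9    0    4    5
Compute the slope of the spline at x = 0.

Write M_i for S''(x_i). With h_i = 3, 1, 1 and divided differences Δ_i = -3, 4, 1, the continuity of S' gives the tridiagonal system
  3·M_0 + 8·M_1 + 1·M_2 = 6(Δ_1 - Δ_0) = 42
  1·M_1 + 4·M_2 + 1·M_3 = 6(Δ_2 - Δ_1) = -18
Natural end conditions: M_0 = M_3 = 0.
Forward elimination and back-substitution give M_0 = 0, M_1 = 6, M_2 = -6, M_3 = 0.
On [0, 3], S'(x) = b_0 + 2c_0·x + 3d_0·x² with b_0 = Δ_0 - h_0(2M_0 + M_1)/6 = -6, c_0 = M_0/2 = 0, d_0 = (M_1 - M_0)/(6h_0) = 1/3. So S'(0) = -6.

-6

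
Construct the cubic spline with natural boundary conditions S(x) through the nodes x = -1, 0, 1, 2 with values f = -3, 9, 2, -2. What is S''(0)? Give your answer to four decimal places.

With m_i denoting the second derivative at x_i, h_i = 1, 1, 1, and Δ_i = (y_(i+1) − y_i)/h_i = 12, -7, -4:
  1·m_0 + 4·m_1 + 1·m_2 = 6(Δ_1 - Δ_0) = -114
  1·m_1 + 4·m_2 + 1·m_3 = 6(Δ_2 - Δ_1) = 18
Natural end conditions: m_0 = m_3 = 0.
Hence m_0 = 0, m_1 = -158/5, m_2 = 62/5, m_3 = 0.

-31.6000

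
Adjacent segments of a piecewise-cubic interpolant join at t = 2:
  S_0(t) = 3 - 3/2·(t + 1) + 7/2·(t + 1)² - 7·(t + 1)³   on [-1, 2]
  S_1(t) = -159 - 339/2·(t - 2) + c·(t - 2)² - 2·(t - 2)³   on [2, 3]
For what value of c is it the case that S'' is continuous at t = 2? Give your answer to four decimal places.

-59.5000

S_0''(t) = 7 - 42·(t + 1), so S_0''(2) = -119. On the right, S_1''(2) = 2c, so c = -119/2.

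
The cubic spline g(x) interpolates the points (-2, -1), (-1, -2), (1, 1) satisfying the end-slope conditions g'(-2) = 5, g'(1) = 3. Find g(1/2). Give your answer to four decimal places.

-0.5391

Write σ_i for g''(x_i). With h_i = 1, 2 and divided differences Δ_i = -1, 3/2, the continuity of g' gives the tridiagonal system
  1·σ_0 + 6·σ_1 + 2·σ_2 = 6(Δ_1 - Δ_0) = 15
Clamped end conditions give two more equations: 2h_0·σ_0 + h_0·σ_1 = 6(Δ_0 - g'(-2)) = -36 and h_1·σ_1 + 2h_1·σ_2 = 6(g'(1) - Δ_1) = 9.
Forward elimination and back-substitution give σ_0 = -127/6, σ_1 = 19/3, σ_2 = -11/12.
On [-1, 1], g(x) = -2 - 29/12·(x + 1) + 19/6·(x + 1)² - 29/48·(x + 1)³.
With (x + 1) = 3/2: g(1/2) = -69/128.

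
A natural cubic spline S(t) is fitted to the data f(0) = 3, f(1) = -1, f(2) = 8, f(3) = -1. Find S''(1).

28

Let M_i = S''(x_i). Step sizes h_i = 1, 1, 1; slopes of the chords Δ_i = (y_(i+1) - y_i)/h_i = -4, 9, -9.
  1·M_0 + 4·M_1 + 1·M_2 = 6(Δ_1 - Δ_0) = 78
  1·M_1 + 4·M_2 + 1·M_3 = 6(Δ_2 - Δ_1) = -108
Natural end conditions: M_0 = M_3 = 0.
Hence M_0 = 0, M_1 = 28, M_2 = -34, M_3 = 0.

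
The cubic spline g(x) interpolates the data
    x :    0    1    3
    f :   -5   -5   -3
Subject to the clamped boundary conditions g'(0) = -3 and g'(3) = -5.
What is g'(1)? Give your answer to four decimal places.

Write m_i for g''(x_i). With h_i = 1, 2 and divided differences Δ_i = 0, 1, the continuity of g' gives the tridiagonal system
  1·m_0 + 6·m_1 + 2·m_2 = 6(Δ_1 - Δ_0) = 6
Clamped end conditions give two more equations: 2h_0·m_0 + h_0·m_1 = 6(Δ_0 - g'(0)) = 18 and h_1·m_1 + 2h_1·m_2 = 6(g'(3) - Δ_1) = -36.
Solving: m_0 = 22/3, m_1 = 10/3, m_2 = -32/3.
On [1, 3], g'(x) = b_1 + 2c_1·(x - 1) + 3d_1·(x - 1)² with b_1 = Δ_1 - h_1(2m_1 + m_2)/6 = 7/3, c_1 = m_1/2 = 5/3, d_1 = (m_2 - m_1)/(6h_1) = -7/6. So g'(1) = 7/3.

2.3333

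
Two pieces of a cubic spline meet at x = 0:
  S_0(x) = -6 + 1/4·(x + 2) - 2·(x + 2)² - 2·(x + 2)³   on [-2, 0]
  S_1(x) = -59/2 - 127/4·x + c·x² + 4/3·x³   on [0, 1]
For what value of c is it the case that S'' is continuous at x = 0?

-14

S_0''(x) = -4 - 12·(x + 2), so S_0''(0) = -28. On the right, S_1''(0) = 2c, so c = -14.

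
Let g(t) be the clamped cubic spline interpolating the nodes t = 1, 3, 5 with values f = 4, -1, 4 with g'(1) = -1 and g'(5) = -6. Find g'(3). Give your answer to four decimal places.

1.7500

With σ_i denoting the second derivative at x_i, h_i = 2, 2, and Δ_i = (y_(i+1) − y_i)/h_i = -5/2, 5/2:
  2·σ_0 + 8·σ_1 + 2·σ_2 = 6(Δ_1 - Δ_0) = 30
Clamped end conditions give two more equations: 2h_0·σ_0 + h_0·σ_1 = 6(Δ_0 - g'(1)) = -9 and h_1·σ_1 + 2h_1·σ_2 = 6(g'(5) - Δ_1) = -51.
Hence σ_0 = -29/4, σ_1 = 10, σ_2 = -71/4.
On [3, 5], g'(t) = b_1 + 2c_1·(t - 3) + 3d_1·(t - 3)² with b_1 = Δ_1 - h_1(2σ_1 + σ_2)/6 = 7/4, c_1 = σ_1/2 = 5, d_1 = (σ_2 - σ_1)/(6h_1) = -37/16. So g'(3) = 7/4.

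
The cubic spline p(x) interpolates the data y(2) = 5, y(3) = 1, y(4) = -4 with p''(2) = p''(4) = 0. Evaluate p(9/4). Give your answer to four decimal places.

Write m_i for p''(x_i). With h_i = 1, 1 and divided differences Δ_i = -4, -5, the continuity of p' gives the tridiagonal system
  1·m_0 + 4·m_1 + 1·m_2 = 6(Δ_1 - Δ_0) = -6
Natural end conditions: m_0 = m_2 = 0.
Hence m_0 = 0, m_1 = -3/2, m_2 = 0.
On [2, 3], p(x) = 5 - 15/4·(x - 2) + 0·(x - 2)² - 1/4·(x - 2)³.
With (x - 2) = 1/4: p(9/4) = 1039/256.

4.0586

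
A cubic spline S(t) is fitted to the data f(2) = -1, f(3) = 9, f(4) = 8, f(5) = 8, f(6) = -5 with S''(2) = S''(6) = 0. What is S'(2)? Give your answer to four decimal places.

13.2500

Write m_i for S''(x_i). With h_i = 1, 1, 1, 1 and divided differences Δ_i = 10, -1, 0, -13, the continuity of S' gives the tridiagonal system
  1·m_0 + 4·m_1 + 1·m_2 = 6(Δ_1 - Δ_0) = -66
  1·m_1 + 4·m_2 + 1·m_3 = 6(Δ_2 - Δ_1) = 6
  1·m_2 + 4·m_3 + 1·m_4 = 6(Δ_3 - Δ_2) = -78
Natural end conditions: m_0 = m_4 = 0.
Solving the tridiagonal system: m_0 = 0, m_1 = -39/2, m_2 = 12, m_3 = -45/2, m_4 = 0.
On [2, 3], S'(t) = b_0 + 2c_0·(t - 2) + 3d_0·(t - 2)² with b_0 = Δ_0 - h_0(2m_0 + m_1)/6 = 53/4, c_0 = m_0/2 = 0, d_0 = (m_1 - m_0)/(6h_0) = -13/4. So S'(2) = 53/4.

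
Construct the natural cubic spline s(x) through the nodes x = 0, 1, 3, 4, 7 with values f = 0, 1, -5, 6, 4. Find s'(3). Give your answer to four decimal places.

Put m_i = s'' at the i-th knot. Here h = (1, 2, 1, 3) and Δ = (1, -3, 11, -2/3), so the interior equations h_(i-1)·m_(i-1) + 2(h_(i-1)+h_i)·m_i + h_i·m_(i+1) = 6(Δ_i − Δ_(i-1)) read
  1·m_0 + 6·m_1 + 2·m_2 = 6(Δ_1 - Δ_0) = -24
  2·m_1 + 6·m_2 + 1·m_3 = 6(Δ_2 - Δ_1) = 84
  1·m_2 + 8·m_3 + 3·m_4 = 6(Δ_3 - Δ_2) = -70
Natural end conditions: m_0 = m_4 = 0.
Solving: m_0 = 0, m_1 = -1306/125, m_2 = 2418/125, m_3 = -1396/125, m_4 = 0.
On [3, 4], s'(x) = b_2 + 2c_2·(x - 3) + 3d_2·(x - 3)² with b_2 = Δ_2 - h_2(2m_2 + m_3)/6 = 481/75, c_2 = m_2/2 = 1209/125, d_2 = (m_3 - m_2)/(6h_2) = -1907/375. So s'(3) = 481/75.

6.4133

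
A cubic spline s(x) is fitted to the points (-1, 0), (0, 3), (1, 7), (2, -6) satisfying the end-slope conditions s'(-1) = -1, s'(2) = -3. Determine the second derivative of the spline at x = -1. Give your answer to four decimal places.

7.0667

Let M_i = s''(x_i). Step sizes h_i = 1, 1, 1; slopes of the chords Δ_i = (y_(i+1) - y_i)/h_i = 3, 4, -13.
  1·M_0 + 4·M_1 + 1·M_2 = 6(Δ_1 - Δ_0) = 6
  1·M_1 + 4·M_2 + 1·M_3 = 6(Δ_2 - Δ_1) = -102
Clamped end conditions give two more equations: 2h_0·M_0 + h_0·M_1 = 6(Δ_0 - s'(-1)) = 24 and h_2·M_2 + 2h_2·M_3 = 6(s'(2) - Δ_2) = 60.
Solving the tridiagonal system: M_0 = 106/15, M_1 = 148/15, M_2 = -608/15, M_3 = 754/15.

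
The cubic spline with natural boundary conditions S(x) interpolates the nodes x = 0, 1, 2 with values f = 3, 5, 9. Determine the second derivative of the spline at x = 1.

3

Put M_i = S'' at the i-th knot. Here h = (1, 1) and Δ = (2, 4), so the interior equations h_(i-1)·M_(i-1) + 2(h_(i-1)+h_i)·M_i + h_i·M_(i+1) = 6(Δ_i − Δ_(i-1)) read
  1·M_0 + 4·M_1 + 1·M_2 = 6(Δ_1 - Δ_0) = 12
Natural end conditions: M_0 = M_2 = 0.
Solving the tridiagonal system: M_0 = 0, M_1 = 3, M_2 = 0.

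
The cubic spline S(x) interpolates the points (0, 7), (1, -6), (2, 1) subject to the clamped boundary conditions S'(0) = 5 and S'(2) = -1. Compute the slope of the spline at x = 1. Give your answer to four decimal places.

Put m_i = S'' at the i-th knot. Here h = (1, 1) and Δ = (-13, 7), so the interior equations h_(i-1)·m_(i-1) + 2(h_(i-1)+h_i)·m_i + h_i·m_(i+1) = 6(Δ_i − Δ_(i-1)) read
  1·m_0 + 4·m_1 + 1·m_2 = 6(Δ_1 - Δ_0) = 120
Clamped end conditions give two more equations: 2h_0·m_0 + h_0·m_1 = 6(Δ_0 - S'(0)) = -108 and h_1·m_1 + 2h_1·m_2 = 6(S'(2) - Δ_1) = -48.
Solving: m_0 = -87, m_1 = 66, m_2 = -57.
On [1, 2], S'(x) = b_1 + 2c_1·(x - 1) + 3d_1·(x - 1)² with b_1 = Δ_1 - h_1(2m_1 + m_2)/6 = -11/2, c_1 = m_1/2 = 33, d_1 = (m_2 - m_1)/(6h_1) = -41/2. So S'(1) = -11/2.

-5.5000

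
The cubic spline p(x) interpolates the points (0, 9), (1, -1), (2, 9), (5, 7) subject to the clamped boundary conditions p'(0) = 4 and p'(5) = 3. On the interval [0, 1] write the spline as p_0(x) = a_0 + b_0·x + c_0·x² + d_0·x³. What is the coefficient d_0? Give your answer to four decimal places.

Put m_i = p'' at the i-th knot. Here h = (1, 1, 3) and Δ = (-10, 10, -2/3), so the interior equations h_(i-1)·m_(i-1) + 2(h_(i-1)+h_i)·m_i + h_i·m_(i+1) = 6(Δ_i − Δ_(i-1)) read
  1·m_0 + 4·m_1 + 1·m_2 = 6(Δ_1 - Δ_0) = 120
  1·m_1 + 8·m_2 + 3·m_3 = 6(Δ_2 - Δ_1) = -64
Clamped end conditions give two more equations: 2h_0·m_0 + h_0·m_1 = 6(Δ_0 - p'(0)) = -84 and h_2·m_2 + 2h_2·m_3 = 6(p'(5) - Δ_2) = 22.
Solving: m_0 = -1970/29, m_1 = 1504/29, m_2 = -566/29, m_3 = 1168/87.
On [0, 1], with p_0(x) = a_0 + b_0·x + c_0·x² + d_0·x³: c_0 = m_0/2 = -985/29, d_0 = (m_1 - m_0)/(6h_0) = 579/29, b_0 = Δ_0 - h_0(2m_0 + m_1)/6 = 4.

19.9655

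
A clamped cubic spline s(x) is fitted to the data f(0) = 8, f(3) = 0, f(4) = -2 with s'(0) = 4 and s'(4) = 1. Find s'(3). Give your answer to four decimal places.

-4.1250

With m_i denoting the second derivative at x_i, h_i = 3, 1, and Δ_i = (y_(i+1) − y_i)/h_i = -8/3, -2:
  3·m_0 + 8·m_1 + 1·m_2 = 6(Δ_1 - Δ_0) = 4
Clamped end conditions give two more equations: 2h_0·m_0 + h_0·m_1 = 6(Δ_0 - s'(0)) = -40 and h_1·m_1 + 2h_1·m_2 = 6(s'(4) - Δ_1) = 18.
Hence m_0 = -95/12, m_1 = 5/2, m_2 = 31/4.
On [3, 4], s'(x) = b_1 + 2c_1·(x - 3) + 3d_1·(x - 3)² with b_1 = Δ_1 - h_1(2m_1 + m_2)/6 = -33/8, c_1 = m_1/2 = 5/4, d_1 = (m_2 - m_1)/(6h_1) = 7/8. So s'(3) = -33/8.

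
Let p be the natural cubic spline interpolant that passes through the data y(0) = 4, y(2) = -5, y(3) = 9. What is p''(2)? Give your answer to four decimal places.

18.5000

Let σ_i = p''(x_i). Step sizes h_i = 2, 1; slopes of the chords Δ_i = (y_(i+1) - y_i)/h_i = -9/2, 14.
  2·σ_0 + 6·σ_1 + 1·σ_2 = 6(Δ_1 - Δ_0) = 111
Natural end conditions: σ_0 = σ_2 = 0.
Solving: σ_0 = 0, σ_1 = 37/2, σ_2 = 0.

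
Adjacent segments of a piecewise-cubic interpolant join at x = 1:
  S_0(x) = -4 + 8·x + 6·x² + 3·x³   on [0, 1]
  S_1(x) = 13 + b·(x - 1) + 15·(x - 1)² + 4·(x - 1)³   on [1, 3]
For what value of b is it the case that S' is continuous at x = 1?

S_0'(x) = 8 + 12·x + 9·x², so S_0'(1) = 29. On the right, S_1'(1) = b, so b = 29.

29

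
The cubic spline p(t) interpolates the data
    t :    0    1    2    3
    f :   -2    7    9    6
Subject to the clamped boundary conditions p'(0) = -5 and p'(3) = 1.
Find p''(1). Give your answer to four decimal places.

With m_i denoting the second derivative at x_i, h_i = 1, 1, 1, and Δ_i = (y_(i+1) − y_i)/h_i = 9, 2, -3:
  1·m_0 + 4·m_1 + 1·m_2 = 6(Δ_1 - Δ_0) = -42
  1·m_1 + 4·m_2 + 1·m_3 = 6(Δ_2 - Δ_1) = -30
Clamped end conditions give two more equations: 2h_0·m_0 + h_0·m_1 = 6(Δ_0 - p'(0)) = 84 and h_2·m_2 + 2h_2·m_3 = 6(p'(3) - Δ_2) = 24.
Forward elimination and back-substitution give m_0 = 266/5, m_1 = -112/5, m_2 = -28/5, m_3 = 74/5.

-22.4000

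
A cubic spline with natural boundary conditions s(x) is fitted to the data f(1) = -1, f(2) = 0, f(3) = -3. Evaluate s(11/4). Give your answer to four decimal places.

-2.0156

Let M_i = s''(x_i). Step sizes h_i = 1, 1; slopes of the chords Δ_i = (y_(i+1) - y_i)/h_i = 1, -3.
  1·M_0 + 4·M_1 + 1·M_2 = 6(Δ_1 - Δ_0) = -24
Natural end conditions: M_0 = M_2 = 0.
Hence M_0 = 0, M_1 = -6, M_2 = 0.
On [2, 3], s(x) = 0 - 1·(x - 2) - 3·(x - 2)² + 1·(x - 2)³.
With (x - 2) = 3/4: s(11/4) = -129/64.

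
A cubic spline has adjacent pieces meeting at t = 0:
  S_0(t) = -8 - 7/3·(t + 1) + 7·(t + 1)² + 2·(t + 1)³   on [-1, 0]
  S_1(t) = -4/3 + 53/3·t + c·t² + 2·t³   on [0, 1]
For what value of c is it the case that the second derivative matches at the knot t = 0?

S_0''(t) = 14 + 12·(t + 1), so S_0''(0) = 26. On the right, S_1''(0) = 2c, so c = 13.

13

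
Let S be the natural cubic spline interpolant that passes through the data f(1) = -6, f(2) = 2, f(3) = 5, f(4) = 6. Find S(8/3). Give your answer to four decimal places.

Let m_i = S''(x_i). Step sizes h_i = 1, 1, 1; slopes of the chords Δ_i = (y_(i+1) - y_i)/h_i = 8, 3, 1.
  1·m_0 + 4·m_1 + 1·m_2 = 6(Δ_1 - Δ_0) = -30
  1·m_1 + 4·m_2 + 1·m_3 = 6(Δ_2 - Δ_1) = -12
Natural end conditions: m_0 = m_3 = 0.
Hence m_0 = 0, m_1 = -36/5, m_2 = -6/5, m_3 = 0.
On [2, 3], S(x) = 2 + 28/5·(x - 2) - 18/5·(x - 2)² + 1·(x - 2)³.
With (x - 2) = 2/3: S(8/3) = 598/135.

4.4296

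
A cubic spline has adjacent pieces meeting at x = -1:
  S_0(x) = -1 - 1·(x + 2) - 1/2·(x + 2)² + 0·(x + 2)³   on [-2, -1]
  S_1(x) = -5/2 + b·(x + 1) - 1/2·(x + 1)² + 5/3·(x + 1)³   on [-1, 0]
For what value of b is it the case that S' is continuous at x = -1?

S_0'(x) = -1 - 1·(x + 2) + 0·(x + 2)², so S_0'(-1) = -2. On the right, S_1'(-1) = b, so b = -2.

-2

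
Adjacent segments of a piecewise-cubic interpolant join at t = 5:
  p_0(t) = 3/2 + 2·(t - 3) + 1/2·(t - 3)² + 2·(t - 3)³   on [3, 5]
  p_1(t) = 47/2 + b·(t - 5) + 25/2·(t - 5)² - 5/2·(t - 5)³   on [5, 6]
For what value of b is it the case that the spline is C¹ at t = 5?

p_0'(t) = 2 + 1·(t - 3) + 6·(t - 3)², so p_0'(5) = 28. On the right, p_1'(5) = b, so b = 28.

28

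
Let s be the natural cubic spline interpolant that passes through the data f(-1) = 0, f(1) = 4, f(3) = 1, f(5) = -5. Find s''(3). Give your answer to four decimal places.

Write σ_i for s''(x_i). With h_i = 2, 2, 2 and divided differences Δ_i = 2, -3/2, -3, the continuity of s' gives the tridiagonal system
  2·σ_0 + 8·σ_1 + 2·σ_2 = 6(Δ_1 - Δ_0) = -21
  2·σ_1 + 8·σ_2 + 2·σ_3 = 6(Δ_2 - Δ_1) = -9
Natural end conditions: σ_0 = σ_3 = 0.
Forward elimination and back-substitution give σ_0 = 0, σ_1 = -5/2, σ_2 = -1/2, σ_3 = 0.

-0.5000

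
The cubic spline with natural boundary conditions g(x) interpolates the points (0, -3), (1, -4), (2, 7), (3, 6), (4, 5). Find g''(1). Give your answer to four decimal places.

With M_i denoting the second derivative at x_i, h_i = 1, 1, 1, 1, and Δ_i = (y_(i+1) − y_i)/h_i = -1, 11, -1, -1:
  1·M_0 + 4·M_1 + 1·M_2 = 6(Δ_1 - Δ_0) = 72
  1·M_1 + 4·M_2 + 1·M_3 = 6(Δ_2 - Δ_1) = -72
  1·M_2 + 4·M_3 + 1·M_4 = 6(Δ_3 - Δ_2) = 0
Natural end conditions: M_0 = M_4 = 0.
Forward elimination and back-substitution give M_0 = 0, M_1 = 171/7, M_2 = -180/7, M_3 = 45/7, M_4 = 0.

24.4286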